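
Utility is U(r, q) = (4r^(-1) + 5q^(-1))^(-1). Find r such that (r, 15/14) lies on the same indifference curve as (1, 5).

U depends on (r, q) only through S = 4r^(-1) + 5q^(-1), so equal utility means equal S. At (1, 5): S = 5.
With q = 15/14: 5·(15/14)^(-1) = 14/3, so 4r^(-1) = 5 − 14/3 = 1/3, i.e. r^(-1) = 1/12.
Hence r = 1/(1/12) = 12.
Check: U(12, 15/14) = 0.2.

r = 12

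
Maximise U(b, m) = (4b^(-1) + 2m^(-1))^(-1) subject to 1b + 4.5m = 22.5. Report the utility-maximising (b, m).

b* = 9, m* = 3

For CES with ρ = -1, MRS = (4/2)·(m/b)^2.
Tangency: set MRS = p_b/p_m = 1/4.5 = 2/9.
So (m/b)^2 = 1/9; taking the square root, m/b = 1/3, i.e. m = (1/3)·b.
Substitute into the budget 1·b + 4.5·m = 22.5: 2.5·b = 22.5, so b* = 9 and m* = (1/3)·9 = 3.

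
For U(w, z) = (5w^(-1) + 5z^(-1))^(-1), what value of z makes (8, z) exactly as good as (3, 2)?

z = 24/17

U depends on (w, z) only through S = 5w^(-1) + 5z^(-1), so equal utility means equal S. At (3, 2): S = 25/6.
With w = 8: 5·8^(-1) = 0.625, so 5z^(-1) = 25/6 − 0.625 = 85/24, i.e. z^(-1) = 17/24.
Hence z = 1/(17/24) = 24/17.
Check: U(8, 24/17) = 0.24.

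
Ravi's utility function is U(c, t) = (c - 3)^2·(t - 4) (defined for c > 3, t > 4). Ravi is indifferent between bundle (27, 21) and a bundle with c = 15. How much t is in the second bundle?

U(27, 21) = 9792.
Set U(15, t) = 9792 and solve.
With c = 15: (15 − 3)^2 = 144, so (t − 4) = 9792/144 = 68.
So t = 4 + 68 = 72.
Check: U(15, 72) = 9792.

t = 72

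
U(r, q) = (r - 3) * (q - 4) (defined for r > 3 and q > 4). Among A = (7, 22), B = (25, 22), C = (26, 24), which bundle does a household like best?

Bundle C

Evaluate utility at each bundle:
U(A) = 72.
U(B) = 396.
U(C) = 460.
Highest utility is C, so C ≻ B ≻ A.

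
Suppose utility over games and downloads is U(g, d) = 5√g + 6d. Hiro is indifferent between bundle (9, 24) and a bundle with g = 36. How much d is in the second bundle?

U(9, 24) = 159.
Set U(36, d) = 159 and solve.
With g = 36: √36 = 6, so 6d = 159 − 5·6 = 129 and d = 21.5.
Check: U(36, 21.5) = 159.

d = 21.5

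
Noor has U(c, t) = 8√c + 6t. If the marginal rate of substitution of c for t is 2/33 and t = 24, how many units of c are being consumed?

MU_c = 8/(2√c), MU_t = 6.
MRS = 8/(2√c) ÷ 6.
MRS depends only on c: (2/3)/√c = 2/33 ⇒ √c = (2/3)/(2/33) = 11 ⇒ c = 121.

c = 121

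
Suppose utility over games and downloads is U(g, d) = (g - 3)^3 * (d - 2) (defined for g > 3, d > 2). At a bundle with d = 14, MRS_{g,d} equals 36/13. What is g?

MU_g = 3·(g−3)^2·(d−2), MU_d = (g−3)^3.
MRS = (3/1)·(d−2)/(g−3).
Substitute d = 14: MRS = 36/(g − 3). Setting this equal to 36/13 gives g − 3 = 36/(36/13) = 13, so g = 16.

g = 16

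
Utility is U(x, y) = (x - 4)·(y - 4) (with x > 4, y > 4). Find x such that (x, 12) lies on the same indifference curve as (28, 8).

x = 16

U(28, 8) = 96.
Set U(x, 12) = 96 and solve.
With y = 12: (12 − 4) = 8, so (x − 4) = 96/8 = 12.
So x = 4 + 12 = 16.
Check: U(16, 12) = 96.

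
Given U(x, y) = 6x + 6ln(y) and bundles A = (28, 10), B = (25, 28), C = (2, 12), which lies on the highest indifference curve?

Evaluate utility at each bundle:
U(A) = 181.816.
U(B) = 169.993.
U(C) = 26.909.
Highest utility is A, so A ≻ B ≻ C.

Bundle A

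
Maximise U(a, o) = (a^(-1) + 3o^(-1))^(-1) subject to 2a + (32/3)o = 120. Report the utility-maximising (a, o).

a* = 12, o* = 9

For CES with ρ = -1, MRS = (1/3)·(o/a)^2.
Tangency: set MRS = p_a/p_o = 2/(32/3) = 3/16.
So (o/a)^2 = 9/16; taking the square root, o/a = 0.75, i.e. o = 0.75·a.
Substitute into the budget 2·a + (32/3)·o = 120: 10·a = 120, so a* = 12 and o* = 0.75·12 = 9.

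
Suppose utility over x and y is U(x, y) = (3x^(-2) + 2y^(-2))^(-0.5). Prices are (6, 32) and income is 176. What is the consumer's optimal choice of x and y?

For CES with ρ = -2, MRS = (3/2)·(y/x)^3.
Tangency: set MRS = p_x/p_y = 6/32 = 3/16.
So (y/x)^3 = 0.125; taking the cube root, y/x = 0.5, i.e. y = 0.5·x.
Substitute into the budget 6·x + 32·y = 176: 22·x = 176, so x* = 8 and y* = 0.5·8 = 4.

x* = 8, y* = 4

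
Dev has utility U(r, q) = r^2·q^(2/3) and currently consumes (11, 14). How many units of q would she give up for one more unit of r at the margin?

MRS = 42/11

MU_r = 2·r·q^(2/3) and MU_q = 2/3·r^2·q^(-1/3).
MRS = MU_r/MU_q = (3)·q/r.
At (11, 14): MRS = 42/11.
That is, one extra unit of r is worth 42/11 units of q at the margin.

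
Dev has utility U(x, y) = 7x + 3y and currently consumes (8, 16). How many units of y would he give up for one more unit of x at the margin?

MU_x = 7, MU_y = 3, so MRS = 7/3 at every bundle.
At (8, 16): MRS = 7/3.
So at (8, 16) the consumer would give up 7/3 units of y for one more unit of x.

MRS = 7/3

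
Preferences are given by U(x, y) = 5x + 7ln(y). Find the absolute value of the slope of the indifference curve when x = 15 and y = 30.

MRS = 150/7

MU_x = 5, MU_y = 7/y.
MRS = 5 ÷ (7/y).
At (15, 30): MRS = 150/7.
The indifference curve has slope −150/7 at this bundle.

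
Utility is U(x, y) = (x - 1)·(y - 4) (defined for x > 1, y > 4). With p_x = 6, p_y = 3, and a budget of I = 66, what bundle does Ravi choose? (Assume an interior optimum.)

MU_x = (y−4), MU_y = (x−1).
MRS = (y−4)/(x−1).
Tangency: set MRS = p_x/p_y = 6/3 = 2.
So (y − 4)/(x − 1) = 2, i.e. (y − 4) = 2·(x − 1).
Rewrite the budget in excess-of-subsistence terms: 6·(x − 1) + 3·(y − 4) = 66 − 6·1 − 3·4 = 48.
Substituting, 12·(x − 1) = 48, so x − 1 = 4 and x* = 5.
Then y − 4 = 2·4 = 8, so y* = 12.

x* = 5, y* = 12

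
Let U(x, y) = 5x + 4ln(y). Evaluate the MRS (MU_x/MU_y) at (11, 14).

MRS = 17.5

MU_x = 5, MU_y = 4/y.
MRS = 5 ÷ (4/y).
At (11, 14): MRS = 17.5.
That is, one extra unit of x is worth 17.5 units of y at the margin.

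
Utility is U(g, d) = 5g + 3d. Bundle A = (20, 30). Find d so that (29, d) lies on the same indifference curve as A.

U(20, 30) = 190.
Set U(29, d) = 190 and solve.
5·29 + 3d = 190 ⇒ 3d = 45 ⇒ d = 15.
Check: U(29, 15) = 190.

d = 15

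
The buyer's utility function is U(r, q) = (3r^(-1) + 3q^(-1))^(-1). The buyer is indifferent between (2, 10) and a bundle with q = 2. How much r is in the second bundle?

U depends on (r, q) only through S = 3r^(-1) + 3q^(-1), so equal utility means equal S. At (2, 10): S = 1.8.
With q = 2: 3·2^(-1) = 1.5, so 3r^(-1) = 1.8 − 1.5 = 0.3, i.e. r^(-1) = 0.1.
Hence r = 1/0.1 = 10.
Check: U(10, 2) = 0.5556.

r = 10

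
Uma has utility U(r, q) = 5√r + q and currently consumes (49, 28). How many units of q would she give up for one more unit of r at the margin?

MU_r = 5/(2√r), MU_q = 1.
MRS = 5/(2√r) ÷ 1.
At (49, 28): MRS = 5/14.
That is, one extra unit of r is worth 5/14 units of q at the margin.

MRS = 5/14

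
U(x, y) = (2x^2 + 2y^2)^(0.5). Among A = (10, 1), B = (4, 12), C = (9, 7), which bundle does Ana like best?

Evaluate utility at each bundle:
U(A) = 14.213.
U(B) = 17.889.
U(C) = 16.125.
Highest utility is B, so B ≻ C ≻ A.

Bundle B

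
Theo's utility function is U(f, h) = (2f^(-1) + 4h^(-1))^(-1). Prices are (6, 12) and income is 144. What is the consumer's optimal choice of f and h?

f* = 8, h* = 8

For CES with ρ = -1, MRS = (2/4)·(h/f)^2.
Tangency: set MRS = p_f/p_h = 6/12 = 0.5.
So (h/f)^2 = 1; taking the square root, h/f = 1, i.e. h = f.
Substitute into the budget 6·f + 12·h = 144: 18·f = 144, so f* = 8 and h* = 8.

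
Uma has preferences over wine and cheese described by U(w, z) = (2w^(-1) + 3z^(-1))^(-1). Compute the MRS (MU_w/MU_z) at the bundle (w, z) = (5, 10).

MRS = 8/3

For CES with ρ = -1, MRS = (2/3)·(z/w)^2.
At (5, 10): MRS = 8/3.
The indifference curve has slope −8/3 at this bundle.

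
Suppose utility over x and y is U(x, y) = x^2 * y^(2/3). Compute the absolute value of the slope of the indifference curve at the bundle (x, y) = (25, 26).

MU_x = 2·x·y^(2/3) and MU_y = 2/3·x^2·y^(-1/3).
MRS = MU_x/MU_y = (3)·y/x.
At (25, 26): MRS = 78/25.
So at (25, 26) the consumer would give up 78/25 units of y for one more unit of x.

MRS = 78/25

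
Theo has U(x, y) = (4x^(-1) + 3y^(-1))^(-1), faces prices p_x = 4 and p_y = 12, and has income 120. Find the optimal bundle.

For CES with ρ = -1, MRS = (4/3)·(y/x)^2.
Tangency: set MRS = p_x/p_y = 4/12 = 1/3.
So (y/x)^2 = 0.25; taking the square root, y/x = 0.5, i.e. y = 0.5·x.
Substitute into the budget 4·x + 12·y = 120: 10·x = 120, so x* = 12 and y* = 0.5·12 = 6.

x* = 12, y* = 6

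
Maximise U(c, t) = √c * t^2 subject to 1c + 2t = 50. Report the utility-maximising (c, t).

MU_c = 0.5·c^(-0.5)·t^2 and MU_t = 2·√c·t.
MRS = MU_c/MU_t = (0.25)·t/c.
Tangency: set MRS = p_c/p_t = 1/2 = 0.5.
So (0.25)·t/c = 0.5, i.e. t = 2·c.
Substitute into the budget 1·c + 2·t = 50: 5·c = 50, so c* = 10.
Then t* = 2·10 = 20.

c* = 10, t* = 20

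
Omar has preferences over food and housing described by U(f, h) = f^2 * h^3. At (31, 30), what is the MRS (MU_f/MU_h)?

MU_f = 2·f·h^3 and MU_h = 3·f^2·h^2.
MRS = MU_f/MU_h = (2/3)·h/f.
At (31, 30): MRS = 20/31.
So at (31, 30) the consumer would give up 20/31 units of h for one more unit of f.

MRS = 20/31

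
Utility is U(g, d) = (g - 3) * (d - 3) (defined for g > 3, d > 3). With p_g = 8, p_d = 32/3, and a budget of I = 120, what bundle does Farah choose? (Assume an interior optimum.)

MU_g = (d−3), MU_d = (g−3).
MRS = (d−3)/(g−3).
Tangency: set MRS = p_g/p_d = 8/(32/3) = 0.75.
So (d − 3)/(g − 3) = 0.75, i.e. (d − 3) = 0.75·(g − 3).
Rewrite the budget in excess-of-subsistence terms: 8·(g − 3) + (32/3)·(d − 3) = 120 − 8·3 − (32/3)·3 = 64.
Substituting, 16·(g − 3) = 64, so g − 3 = 4 and g* = 7.
Then d − 3 = 0.75·4 = 3, so d* = 6.

g* = 7, d* = 6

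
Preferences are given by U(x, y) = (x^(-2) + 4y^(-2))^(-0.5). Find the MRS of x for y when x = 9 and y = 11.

MRS = 1331/2916

For CES with ρ = -2, MRS = (1/4)·(y/x)^3.
At (9, 11): MRS = 1331/2916.
The indifference curve has slope −1331/2916 at this bundle.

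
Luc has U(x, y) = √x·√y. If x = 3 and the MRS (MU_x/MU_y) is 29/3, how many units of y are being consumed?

y = 29

MU_x = 0.5·x^(-0.5)·√y and MU_y = 0.5·√x·y^(-0.5).
MRS = MU_x/MU_y = y/x.
Substitute x = 3: MRS = y/3. Setting y/3 = 29/3 gives y = (29/3)·3 = 29.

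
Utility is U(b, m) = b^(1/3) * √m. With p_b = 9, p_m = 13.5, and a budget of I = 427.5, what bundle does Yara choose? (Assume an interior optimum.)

b* = 19, m* = 19

MU_b = 1/3·b^(-2/3)·√m and MU_m = 0.5·b^(1/3)·m^(-0.5).
MRS = MU_b/MU_m = (2/3)·m/b.
Tangency: set MRS = p_b/p_m = 9/13.5 = 2/3.
So (2/3)·m/b = 2/3, i.e. m = b.
Substitute into the budget 9·b + 13.5·m = 427.5: 22.5·b = 427.5, so b* = 19.
Then m* = 19.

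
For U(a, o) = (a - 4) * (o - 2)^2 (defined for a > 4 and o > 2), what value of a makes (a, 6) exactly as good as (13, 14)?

a = 85

U(13, 14) = 1296.
Set U(a, 6) = 1296 and solve.
With o = 6: (6 − 2)^2 = 16, so (a − 4) = 1296/16 = 81.
So a = 4 + 81 = 85.
Check: U(85, 6) = 1296.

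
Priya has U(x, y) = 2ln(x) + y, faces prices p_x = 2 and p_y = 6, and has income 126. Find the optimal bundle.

x* = 6, y* = 19

MU_x = 2/x, MU_y = 1.
MRS = 2/x ÷ 1.
Tangency: set MRS = p_x/p_y = 2/6 = 1/3.
MRS depends only on x: 2/x = 1/3 ⇒ x* = 2/(1/3) = 6.
From the budget, 6·y = 126 − 2·6 = 114, so y* = 19.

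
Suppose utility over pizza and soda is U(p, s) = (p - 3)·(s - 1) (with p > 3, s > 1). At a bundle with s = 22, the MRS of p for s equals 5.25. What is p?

MU_p = (s−1), MU_s = (p−3).
MRS = (s−1)/(p−3).
Substitute s = 22: MRS = 21/(p − 3). Setting this equal to 5.25 gives p − 3 = 21/5.25 = 4, so p = 7.

p = 7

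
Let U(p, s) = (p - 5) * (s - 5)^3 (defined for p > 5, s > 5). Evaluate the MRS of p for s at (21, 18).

MRS = 13/48

MU_p = (s−5)^3, MU_s = 3·(p−5)·(s−5)^2.
MRS = (1/3)·(s−5)/(p−5).
At (21, 18): MRS = 13/48.
That is, one extra unit of p is worth 13/48 units of s at the margin.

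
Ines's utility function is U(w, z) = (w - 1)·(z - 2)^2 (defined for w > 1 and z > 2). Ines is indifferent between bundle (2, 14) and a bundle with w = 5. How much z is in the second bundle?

U(2, 14) = 144.
Set U(5, z) = 144 and solve.
With w = 5: (5 − 1) = 4, so (z − 2)^2 = 144/4 = 36.
Taking the square root (with z > 2): z − 2 = 6, so z = 8.
Check: U(5, 8) = 144.

z = 8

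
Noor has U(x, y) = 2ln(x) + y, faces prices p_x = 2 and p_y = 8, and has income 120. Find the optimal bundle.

MU_x = 2/x, MU_y = 1.
MRS = 2/x ÷ 1.
Tangency: set MRS = p_x/p_y = 2/8 = 0.25.
MRS depends only on x: 2/x = 0.25 ⇒ x* = 2/0.25 = 8.
From the budget, 8·y = 120 − 2·8 = 104, so y* = 13.

x* = 8, y* = 13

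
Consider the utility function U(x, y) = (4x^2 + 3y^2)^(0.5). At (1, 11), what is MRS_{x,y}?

MRS = 4/33

For CES with ρ = 2, MRS = (4/3)·(y/x)^(-1).
At (1, 11): MRS = 4/33.
So at (1, 11) the consumer would give up 4/33 units of y for one more unit of x.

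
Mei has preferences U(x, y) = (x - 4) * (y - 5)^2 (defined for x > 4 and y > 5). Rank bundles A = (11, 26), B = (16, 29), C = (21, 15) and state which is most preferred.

Bundle B

Evaluate utility at each bundle:
U(A) = 3087.
U(B) = 6912.
U(C) = 1700.
Highest utility is B, so B ≻ A ≻ C.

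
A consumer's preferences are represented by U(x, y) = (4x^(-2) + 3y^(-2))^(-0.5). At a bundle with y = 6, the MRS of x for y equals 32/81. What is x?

For CES with ρ = -2, MRS = (4/3)·(y/x)^3.
Setting (4/3)·(6/x)^3 = 32/81 gives (6/x)^3 = 8/27, so 6/x = 2/3 and x = 9.

x = 9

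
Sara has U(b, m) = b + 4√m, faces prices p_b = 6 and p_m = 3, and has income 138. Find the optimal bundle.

b* = 15, m* = 16

MU_b = 1, MU_m = 4/(2√m).
MRS = 1 ÷ (4/(2√m)).
Tangency: set MRS = p_b/p_m = 6/3 = 2.
MRS depends only on m: 0.5·√m = 2 ⇒ √m = 2/0.5 = 4 ⇒ m* = 16.
From the budget, 6·b = 138 − 3·16 = 90, so b* = 15.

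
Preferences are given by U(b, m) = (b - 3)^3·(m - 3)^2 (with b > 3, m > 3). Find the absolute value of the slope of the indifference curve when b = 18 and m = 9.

MU_b = 3·(b−3)^2·(m−3)^2, MU_m = 2·(b−3)^3·(m−3).
MRS = (3/2)·(m−3)/(b−3).
At (18, 9): MRS = 0.6.
The indifference curve has slope −0.6 at this bundle.

MRS = 0.6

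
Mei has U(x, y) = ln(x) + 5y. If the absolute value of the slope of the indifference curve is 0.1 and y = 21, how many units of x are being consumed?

MU_x = 1/x, MU_y = 5.
MRS = 1/x ÷ 5.
MRS depends only on x: 0.2/x = 0.1 ⇒ x = 0.2/0.1 = 2.

x = 2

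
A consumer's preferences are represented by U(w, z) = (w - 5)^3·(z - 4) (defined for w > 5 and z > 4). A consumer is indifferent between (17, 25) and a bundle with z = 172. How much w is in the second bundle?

U(17, 25) = 36288.
Set U(w, 172) = 36288 and solve.
With z = 172: (172 − 4) = 168, so (w − 5)^3 = 36288/168 = 216.
Taking the cube root (with w > 5): w − 5 = 6, so w = 11.
Check: U(11, 172) = 36288.

w = 11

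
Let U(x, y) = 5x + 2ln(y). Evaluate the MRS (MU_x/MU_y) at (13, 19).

MRS = 47.5

MU_x = 5, MU_y = 2/y.
MRS = 5 ÷ (2/y).
At (13, 19): MRS = 47.5.
That is, one extra unit of x is worth 47.5 units of y at the margin.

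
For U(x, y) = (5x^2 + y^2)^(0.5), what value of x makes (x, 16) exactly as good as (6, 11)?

U depends on (x, y) only through S = 5x^2 + y^2, so equal utility means equal S. At (6, 11): S = 301.
With y = 16: 16^2 = 256, so 5x^2 = 301 − 256 = 45, i.e. x^2 = 9.
Hence x = √9 = 3.
Check: U(3, 16) = 17.3494.

x = 3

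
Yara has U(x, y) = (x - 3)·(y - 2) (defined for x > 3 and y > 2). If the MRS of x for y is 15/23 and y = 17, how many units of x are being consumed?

x = 26

MU_x = (y−2), MU_y = (x−3).
MRS = (y−2)/(x−3).
Substitute y = 17: MRS = 15/(x − 3). Setting this equal to 15/23 gives x − 3 = 15/(15/23) = 23, so x = 26.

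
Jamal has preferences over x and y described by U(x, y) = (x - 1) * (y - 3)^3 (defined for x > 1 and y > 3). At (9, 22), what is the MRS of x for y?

MRS = 19/24

MU_x = (y−3)^3, MU_y = 3·(x−1)·(y−3)^2.
MRS = (1/3)·(y−3)/(x−1).
At (9, 22): MRS = 19/24.
So at (9, 22) the consumer would give up 19/24 units of y for one more unit of x.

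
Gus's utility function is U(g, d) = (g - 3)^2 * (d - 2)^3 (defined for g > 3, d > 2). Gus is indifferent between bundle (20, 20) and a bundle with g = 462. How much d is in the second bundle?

U(20, 20) = 1685448.
Set U(462, d) = 1685448 and solve.
With g = 462: (462 − 3)^2 = 210681, so (d − 2)^3 = 1685448/210681 = 8.
Taking the cube root (with d > 2): d − 2 = 2, so d = 4.
Check: U(462, 4) = 1685448.

d = 4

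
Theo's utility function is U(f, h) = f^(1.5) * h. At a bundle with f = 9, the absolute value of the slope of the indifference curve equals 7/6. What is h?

MU_f = 1.5·√f·h and MU_h = f^(1.5).
MRS = MU_f/MU_h = (1.5)·h/f.
Substitute f = 9: MRS = h/6. Setting h/6 = 7/6 gives h = (7/6)·6 = 7.

h = 7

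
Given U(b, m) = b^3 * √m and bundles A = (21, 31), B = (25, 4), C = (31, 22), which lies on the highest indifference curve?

Evaluate utility at each bundle:
U(A) = 51563.066.
U(B) = 31250.000.
U(C) = 139732.176.
Highest utility is C, so C ≻ A ≻ B.

Bundle C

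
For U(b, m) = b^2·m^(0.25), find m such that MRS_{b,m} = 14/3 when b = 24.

m = 14

MU_b = 2·b·m^(0.25) and MU_m = 0.25·b^2·m^(-0.75).
MRS = MU_b/MU_m = (8)·m/b.
Substitute b = 24: MRS = m/3. Setting m/3 = 14/3 gives m = (14/3)·3 = 14.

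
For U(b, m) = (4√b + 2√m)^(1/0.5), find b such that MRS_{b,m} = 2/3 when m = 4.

b = 36

For CES with ρ = 0.5, MRS = (4/2)·√(m/b).
Setting (4/2)·√(4/b) = 2/3 gives √(4/b) = 1/3, so 4/b = 1/9 and b = 36.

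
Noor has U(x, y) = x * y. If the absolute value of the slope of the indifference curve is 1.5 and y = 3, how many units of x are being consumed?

x = 2

MU_x = y and MU_y = x.
MRS = MU_x/MU_y = y/x.
Substitute y = 3: MRS = 3/x. Setting 3/x = 1.5 gives x = 3/1.5 = 2.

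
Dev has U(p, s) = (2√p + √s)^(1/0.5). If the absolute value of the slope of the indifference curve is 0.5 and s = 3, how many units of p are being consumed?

p = 48

For CES with ρ = 0.5, MRS = (2/1)·√(s/p).
Setting (2/1)·√(3/p) = 0.5 gives √(3/p) = 0.25, so 3/p = 1/16 and p = 48.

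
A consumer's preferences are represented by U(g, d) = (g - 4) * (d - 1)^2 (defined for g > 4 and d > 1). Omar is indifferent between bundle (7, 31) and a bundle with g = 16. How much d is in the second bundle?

d = 16

U(7, 31) = 2700.
Set U(16, d) = 2700 and solve.
With g = 16: (16 − 4) = 12, so (d − 1)^2 = 2700/12 = 225.
Taking the square root (with d > 1): d − 1 = 15, so d = 16.
Check: U(16, 16) = 2700.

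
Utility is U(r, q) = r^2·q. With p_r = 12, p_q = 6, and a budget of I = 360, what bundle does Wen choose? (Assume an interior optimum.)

r* = 20, q* = 20

MU_r = 2·r·q and MU_q = r^2.
MRS = MU_r/MU_q = (2/1)·q/r.
Tangency: set MRS = p_r/p_q = 12/6 = 2.
So (2/1)·q/r = 2, i.e. q = r.
Substitute into the budget 12·r + 6·q = 360: 18·r = 360, so r* = 20.
Then q* = 20.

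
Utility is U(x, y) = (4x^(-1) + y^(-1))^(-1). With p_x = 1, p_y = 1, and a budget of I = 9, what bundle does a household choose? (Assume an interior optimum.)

For CES with ρ = -1, MRS = (4/1)·(y/x)^2.
Tangency: set MRS = p_x/p_y = 1/1 = 1.
So (y/x)^2 = 0.25; taking the square root, y/x = 0.5, i.e. y = 0.5·x.
Substitute into the budget 1·x + 1·y = 9: 1.5·x = 9, so x* = 6 and y* = 0.5·6 = 3.

x* = 6, y* = 3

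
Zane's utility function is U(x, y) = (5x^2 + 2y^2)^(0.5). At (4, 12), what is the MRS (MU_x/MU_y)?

For CES with ρ = 2, MRS = (5/2)·(y/x)^(-1).
At (4, 12): MRS = 5/6.
So at (4, 12) the consumer would give up 5/6 units of y for one more unit of x.

MRS = 5/6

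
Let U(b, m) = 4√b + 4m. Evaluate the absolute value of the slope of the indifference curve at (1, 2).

MRS = 0.5

MU_b = 4/(2√b), MU_m = 4.
MRS = 4/(2√b) ÷ 4.
At (1, 2): MRS = 0.5.
So at (1, 2) the consumer would give up 0.5 units of m for one more unit of b.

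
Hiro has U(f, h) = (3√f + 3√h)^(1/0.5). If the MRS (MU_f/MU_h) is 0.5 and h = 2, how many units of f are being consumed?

For CES with ρ = 0.5, MRS = √(h/f).
Setting √(2/f) = 0.5 gives 2/f = 0.25 and f = 8.

f = 8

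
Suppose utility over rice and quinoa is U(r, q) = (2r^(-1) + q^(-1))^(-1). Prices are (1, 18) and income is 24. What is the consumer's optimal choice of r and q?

For CES with ρ = -1, MRS = (2/1)·(q/r)^2.
Tangency: set MRS = p_r/p_q = 1/18.
So (q/r)^2 = 1/36; taking the square root, q/r = 1/6, i.e. q = (1/6)·r.
Substitute into the budget 1·r + 18·q = 24: 4·r = 24, so r* = 6 and q* = (1/6)·6 = 1.

r* = 6, q* = 1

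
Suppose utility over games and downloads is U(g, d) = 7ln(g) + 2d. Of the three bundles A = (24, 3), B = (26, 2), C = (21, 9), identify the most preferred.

Bundle C

Evaluate utility at each bundle:
U(A) = 28.246.
U(B) = 26.807.
U(C) = 39.312.
Highest utility is C, so C ≻ A ≻ B.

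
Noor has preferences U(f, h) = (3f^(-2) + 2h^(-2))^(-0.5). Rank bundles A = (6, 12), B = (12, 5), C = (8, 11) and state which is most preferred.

Bundle C

Evaluate utility at each bundle:
U(A) = 3.207.
U(B) = 3.149.
U(C) = 3.971.
Highest utility is C, so C ≻ A ≻ B.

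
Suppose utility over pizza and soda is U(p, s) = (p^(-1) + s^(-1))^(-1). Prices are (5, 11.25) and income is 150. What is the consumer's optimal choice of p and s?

For CES with ρ = -1, MRS = (s/p)^2.
Tangency: set MRS = p_p/p_s = 5/11.25 = 4/9.
So (s/p)^2 = 4/9; taking the square root, s/p = 2/3, i.e. s = (2/3)·p.
Substitute into the budget 5·p + 11.25·s = 150: 12.5·p = 150, so p* = 12 and s* = (2/3)·12 = 8.

p* = 12, s* = 8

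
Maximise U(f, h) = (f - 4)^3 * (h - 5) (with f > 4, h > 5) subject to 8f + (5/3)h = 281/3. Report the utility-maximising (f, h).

f* = 9, h* = 13

MU_f = 3·(f−4)^2·(h−5), MU_h = (f−4)^3.
MRS = (3/1)·(h−5)/(f−4).
Tangency: set MRS = p_f/p_h = 8/(5/3) = 4.8.
So (3/1)·(h − 5)/(f − 4) = 4.8, i.e. (h − 5) = 1.6·(f − 4).
Rewrite the budget in excess-of-subsistence terms: 8·(f − 4) + (5/3)·(h − 5) = 281/3 − 8·4 − (5/3)·5 = 160/3.
Substituting, (32/3)·(f − 4) = 160/3, so f − 4 = 5 and f* = 9.
Then h − 5 = 1.6·5 = 8, so h* = 13.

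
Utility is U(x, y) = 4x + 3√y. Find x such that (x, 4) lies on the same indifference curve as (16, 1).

x = 15.25

U(16, 1) = 67.
Set U(x, 4) = 67 and solve.
With y = 4: √4 = 2, so 4x = 67 − 3·2 = 61 and x = 15.25.
Check: U(15.25, 4) = 67.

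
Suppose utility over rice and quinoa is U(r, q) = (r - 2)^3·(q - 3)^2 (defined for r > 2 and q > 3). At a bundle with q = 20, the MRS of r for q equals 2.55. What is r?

MU_r = 3·(r−2)^2·(q−3)^2, MU_q = 2·(r−2)^3·(q−3).
MRS = (3/2)·(q−3)/(r−2).
Substitute q = 20: MRS = 25.5/(r − 2). Setting this equal to 2.55 gives r − 2 = 25.5/2.55 = 10, so r = 12.

r = 12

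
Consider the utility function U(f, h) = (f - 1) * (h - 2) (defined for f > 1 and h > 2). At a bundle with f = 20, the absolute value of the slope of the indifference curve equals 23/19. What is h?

MU_f = (h−2), MU_h = (f−1).
MRS = (h−2)/(f−1).
Substitute f = 20: MRS = (h − 2)/19. Setting this equal to 23/19 gives h − 2 = (23/19)·19 = 23, so h = 25.

h = 25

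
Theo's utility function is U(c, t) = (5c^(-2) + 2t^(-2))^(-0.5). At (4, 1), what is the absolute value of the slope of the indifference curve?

MRS = 5/128

For CES with ρ = -2, MRS = (5/2)·(t/c)^3.
At (4, 1): MRS = 5/128.
That is, one extra unit of c is worth 5/128 units of t at the margin.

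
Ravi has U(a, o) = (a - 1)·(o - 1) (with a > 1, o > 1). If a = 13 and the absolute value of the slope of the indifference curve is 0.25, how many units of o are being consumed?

MU_a = (o−1), MU_o = (a−1).
MRS = (o−1)/(a−1).
Substitute a = 13: MRS = (o − 1)/12. Setting this equal to 0.25 gives o − 1 = 0.25·12 = 3, so o = 4.

o = 4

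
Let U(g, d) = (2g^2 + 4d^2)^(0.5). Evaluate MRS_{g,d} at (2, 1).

MRS = 1

For CES with ρ = 2, MRS = (2/4)·(d/g)^(-1).
At (2, 1): MRS = 1.
So at (2, 1) the consumer would give up 1 units of d for one more unit of g.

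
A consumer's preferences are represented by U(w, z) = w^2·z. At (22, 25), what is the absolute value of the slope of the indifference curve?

MRS = 25/11

MU_w = 2·w·z and MU_z = w^2.
MRS = MU_w/MU_z = (2/1)·z/w.
At (22, 25): MRS = 25/11.
So at (22, 25) the consumer would give up 25/11 units of z for one more unit of w.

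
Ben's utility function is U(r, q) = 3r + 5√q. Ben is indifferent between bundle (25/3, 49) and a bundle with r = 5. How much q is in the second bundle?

U(25/3, 49) = 60.
Set U(5, q) = 60 and solve.
With r = 5: 5√q = 60 − 3·5 = 45, so √q = 9 and q = 81.
Check: U(5, 81) = 60.

q = 81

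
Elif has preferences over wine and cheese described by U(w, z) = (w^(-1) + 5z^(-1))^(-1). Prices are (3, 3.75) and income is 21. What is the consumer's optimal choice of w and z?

For CES with ρ = -1, MRS = (1/5)·(z/w)^2.
Tangency: set MRS = p_w/p_z = 3/3.75 = 0.8.
So (z/w)^2 = 4; taking the square root, z/w = 2, i.e. z = 2·w.
Substitute into the budget 3·w + 3.75·z = 21: 10.5·w = 21, so w* = 2 and z* = 2·2 = 4.

w* = 2, z* = 4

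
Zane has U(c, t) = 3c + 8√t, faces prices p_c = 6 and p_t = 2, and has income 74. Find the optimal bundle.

MU_c = 3, MU_t = 8/(2√t).
MRS = 3 ÷ (8/(2√t)).
Tangency: set MRS = p_c/p_t = 6/2 = 3.
MRS depends only on t: 0.75·√t = 3 ⇒ √t = 3/0.75 = 4 ⇒ t* = 16.
From the budget, 6·c = 74 − 2·16 = 42, so c* = 7.

c* = 7, t* = 16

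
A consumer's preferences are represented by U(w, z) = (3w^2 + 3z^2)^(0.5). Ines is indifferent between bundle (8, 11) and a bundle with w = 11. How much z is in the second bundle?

z = 8

U depends on (w, z) only through S = 3w^2 + 3z^2, so equal utility means equal S. At (8, 11): S = 555.
With w = 11: 3·11^2 = 363, so 3z^2 = 555 − 363 = 192, i.e. z^2 = 64.
Hence z = √64 = 8.
Check: U(11, 8) = 23.5584.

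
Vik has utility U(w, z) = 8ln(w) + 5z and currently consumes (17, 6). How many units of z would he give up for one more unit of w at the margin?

MRS = 8/85

MU_w = 8/w, MU_z = 5.
MRS = 8/w ÷ 5.
At (17, 6): MRS = 8/85.
That is, one extra unit of w is worth 8/85 units of z at the margin.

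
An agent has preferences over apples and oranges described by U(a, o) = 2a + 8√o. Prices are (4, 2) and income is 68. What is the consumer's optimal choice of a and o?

a* = 9, o* = 16

MU_a = 2, MU_o = 8/(2√o).
MRS = 2 ÷ (8/(2√o)).
Tangency: set MRS = p_a/p_o = 4/2 = 2.
MRS depends only on o: 0.5·√o = 2 ⇒ √o = 2/0.5 = 4 ⇒ o* = 16.
From the budget, 4·a = 68 − 2·16 = 36, so a* = 9.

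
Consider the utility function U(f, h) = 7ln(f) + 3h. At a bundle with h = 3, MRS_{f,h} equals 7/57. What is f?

MU_f = 7/f, MU_h = 3.
MRS = 7/f ÷ 3.
MRS depends only on f: (7/3)/f = 7/57 ⇒ f = (7/3)/(7/57) = 19.

f = 19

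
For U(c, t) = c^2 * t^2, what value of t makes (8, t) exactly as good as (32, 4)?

U(32, 4) = 16384.
Set U(8, t) = 16384 and solve.
With c = 8: 8^2 = 64, so t^2 = 16384/64 = 256; taking the square root, t = 16.
Check: U(8, 16) = 16384.

t = 16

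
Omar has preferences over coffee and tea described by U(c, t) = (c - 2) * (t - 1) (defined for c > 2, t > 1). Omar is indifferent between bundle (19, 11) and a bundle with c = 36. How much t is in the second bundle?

t = 6

U(19, 11) = 170.
Set U(36, t) = 170 and solve.
With c = 36: (36 − 2) = 34, so (t − 1) = 170/34 = 5.
So t = 1 + 5 = 6.
Check: U(36, 6) = 170.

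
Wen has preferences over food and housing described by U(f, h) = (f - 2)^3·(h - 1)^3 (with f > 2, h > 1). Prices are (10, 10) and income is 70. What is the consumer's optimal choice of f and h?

f* = 4, h* = 3

MU_f = 3·(f−2)^2·(h−1)^3, MU_h = 3·(f−2)^3·(h−1)^2.
MRS = (h−1)/(f−2).
Tangency: set MRS = p_f/p_h = 10/10 = 1.
So (h − 1)/(f − 2) = 1, i.e. (h − 1) = (f − 2).
Rewrite the budget in excess-of-subsistence terms: 10·(f − 2) + 10·(h − 1) = 70 − 10·2 − 10·1 = 40.
Substituting, 20·(f − 2) = 40, so f − 2 = 2 and f* = 4.
Then h − 1 = 2, so h* = 3.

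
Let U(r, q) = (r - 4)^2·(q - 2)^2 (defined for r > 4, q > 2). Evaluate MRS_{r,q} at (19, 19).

MRS = 17/15

MU_r = 2·(r−4)·(q−2)^2, MU_q = 2·(r−4)^2·(q−2).
MRS = (q−2)/(r−4).
At (19, 19): MRS = 17/15.
That is, one extra unit of r is worth 17/15 units of q at the margin.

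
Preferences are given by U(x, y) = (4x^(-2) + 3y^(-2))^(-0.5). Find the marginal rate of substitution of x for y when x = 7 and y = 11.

MRS = 5324/1029

For CES with ρ = -2, MRS = (4/3)·(y/x)^3.
At (7, 11): MRS = 5324/1029.
So at (7, 11) the consumer would give up 5324/1029 units of y for one more unit of x.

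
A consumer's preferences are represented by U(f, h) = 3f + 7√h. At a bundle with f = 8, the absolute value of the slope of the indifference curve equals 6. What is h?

h = 49

MU_f = 3, MU_h = 7/(2√h).
MRS = 3 ÷ (7/(2√h)).
MRS depends only on h: (6/7)·√h = 6 ⇒ √h = 6/(6/7) = 7 ⇒ h = 49.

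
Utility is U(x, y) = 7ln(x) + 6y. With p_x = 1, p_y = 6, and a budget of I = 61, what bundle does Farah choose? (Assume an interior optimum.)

x* = 7, y* = 9

MU_x = 7/x, MU_y = 6.
MRS = 7/x ÷ 6.
Tangency: set MRS = p_x/p_y = 1/6.
MRS depends only on x: (7/6)/x = 1/6 ⇒ x* = (7/6)/(1/6) = 7.
From the budget, 6·y = 61 − 1·7 = 54, so y* = 9.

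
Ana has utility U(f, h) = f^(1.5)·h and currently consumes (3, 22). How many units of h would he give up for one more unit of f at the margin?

MRS = 11

MU_f = 1.5·√f·h and MU_h = f^(1.5).
MRS = MU_f/MU_h = (1.5)·h/f.
At (3, 22): MRS = 11.
The indifference curve has slope −11 at this bundle.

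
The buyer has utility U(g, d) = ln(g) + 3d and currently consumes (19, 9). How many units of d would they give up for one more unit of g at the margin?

MRS = 1/57

MU_g = 1/g, MU_d = 3.
MRS = 1/g ÷ 3.
At (19, 9): MRS = 1/57.
The indifference curve has slope −1/57 at this bundle.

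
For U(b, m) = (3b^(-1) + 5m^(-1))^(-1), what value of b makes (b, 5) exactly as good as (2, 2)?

U depends on (b, m) only through S = 3b^(-1) + 5m^(-1), so equal utility means equal S. At (2, 2): S = 4.
With m = 5: 5·5^(-1) = 1, so 3b^(-1) = 4 − 1 = 3, i.e. b^(-1) = 1.
Hence b = 1/1 = 1.
Check: U(1, 5) = 0.25.

b = 1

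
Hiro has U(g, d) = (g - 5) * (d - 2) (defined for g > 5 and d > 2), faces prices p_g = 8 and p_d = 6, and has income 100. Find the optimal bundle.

g* = 8, d* = 6

MU_g = (d−2), MU_d = (g−5).
MRS = (d−2)/(g−5).
Tangency: set MRS = p_g/p_d = 8/6 = 4/3.
So (d − 2)/(g − 5) = 4/3, i.e. (d − 2) = (4/3)·(g − 5).
Rewrite the budget in excess-of-subsistence terms: 8·(g − 5) + 6·(d − 2) = 100 − 8·5 − 6·2 = 48.
Substituting, 16·(g − 5) = 48, so g − 5 = 3 and g* = 8.
Then d − 2 = (4/3)·3 = 4, so d* = 6.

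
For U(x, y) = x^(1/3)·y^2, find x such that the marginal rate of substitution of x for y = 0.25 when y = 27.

x = 18

MU_x = 1/3·x^(-2/3)·y^2 and MU_y = 2·x^(1/3)·y.
MRS = MU_x/MU_y = (1/6)·y/x.
Substitute y = 27: MRS = 4.5/x. Setting 4.5/x = 0.25 gives x = 4.5/0.25 = 18.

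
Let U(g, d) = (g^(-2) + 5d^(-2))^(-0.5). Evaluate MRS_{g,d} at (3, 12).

For CES with ρ = -2, MRS = (1/5)·(d/g)^3.
At (3, 12): MRS = 12.8.
So at (3, 12) the consumer would give up 12.8 units of d for one more unit of g.

MRS = 12.8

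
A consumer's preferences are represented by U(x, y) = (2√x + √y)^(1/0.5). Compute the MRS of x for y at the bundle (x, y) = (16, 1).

MRS = 0.5

For CES with ρ = 0.5, MRS = (2/1)·√(y/x).
At (16, 1): MRS = 0.5.
So at (16, 1) the consumer would give up 0.5 units of y for one more unit of x.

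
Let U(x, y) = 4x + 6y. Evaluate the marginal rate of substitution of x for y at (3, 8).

MRS = 2/3

MU_x = 4, MU_y = 6, so MRS = 4/6 = 2/3 at every bundle.
At (3, 8): MRS = 2/3.
The indifference curve has slope −2/3 at this bundle.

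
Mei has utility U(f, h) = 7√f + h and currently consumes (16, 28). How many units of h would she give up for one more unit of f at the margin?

MU_f = 7/(2√f), MU_h = 1.
MRS = 7/(2√f) ÷ 1.
At (16, 28): MRS = 0.875.
That is, one extra unit of f is worth 0.875 units of h at the margin.

MRS = 0.875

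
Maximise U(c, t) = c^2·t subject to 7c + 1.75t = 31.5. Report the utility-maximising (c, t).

c* = 3, t* = 6

MU_c = 2·c·t and MU_t = c^2.
MRS = MU_c/MU_t = (2/1)·t/c.
Tangency: set MRS = p_c/p_t = 7/1.75 = 4.
So (2/1)·t/c = 4, i.e. t = 2·c.
Substitute into the budget 7·c + 1.75·t = 31.5: 10.5·c = 31.5, so c* = 3.
Then t* = 2·3 = 6.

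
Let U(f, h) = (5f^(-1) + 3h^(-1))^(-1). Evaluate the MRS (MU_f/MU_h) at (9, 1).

For CES with ρ = -1, MRS = (5/3)·(h/f)^2.
At (9, 1): MRS = 5/243.
That is, one extra unit of f is worth 5/243 units of h at the margin.

MRS = 5/243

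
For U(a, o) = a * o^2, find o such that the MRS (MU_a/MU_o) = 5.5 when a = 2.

o = 22

MU_a = o^2 and MU_o = 2·a·o.
MRS = MU_a/MU_o = (1/2)·o/a.
Substitute a = 2: MRS = o/4. Setting o/4 = 5.5 gives o = 5.5·4 = 22.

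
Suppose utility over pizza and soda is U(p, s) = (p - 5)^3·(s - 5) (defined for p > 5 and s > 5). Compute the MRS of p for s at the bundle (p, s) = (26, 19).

MRS = 2

MU_p = 3·(p−5)^2·(s−5), MU_s = (p−5)^3.
MRS = (3/1)·(s−5)/(p−5).
At (26, 19): MRS = 2.
So at (26, 19) the consumer would give up 2 units of s for one more unit of p.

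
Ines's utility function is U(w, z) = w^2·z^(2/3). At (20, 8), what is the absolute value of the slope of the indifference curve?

MU_w = 2·w·z^(2/3) and MU_z = 2/3·w^2·z^(-1/3).
MRS = MU_w/MU_z = (3)·z/w.
At (20, 8): MRS = 1.2.
The indifference curve has slope −1.2 at this bundle.

MRS = 1.2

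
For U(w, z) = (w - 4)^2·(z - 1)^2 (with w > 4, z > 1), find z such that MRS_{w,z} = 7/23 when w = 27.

z = 8

MU_w = 2·(w−4)·(z−1)^2, MU_z = 2·(w−4)^2·(z−1).
MRS = (z−1)/(w−4).
Substitute w = 27: MRS = (z − 1)/23. Setting this equal to 7/23 gives z − 1 = (7/23)·23 = 7, so z = 8.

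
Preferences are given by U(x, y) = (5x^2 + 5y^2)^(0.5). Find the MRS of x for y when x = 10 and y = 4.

For CES with ρ = 2, MRS = (y/x)^(-1).
At (10, 4): MRS = 2.5.
That is, one extra unit of x is worth 2.5 units of y at the margin.

MRS = 2.5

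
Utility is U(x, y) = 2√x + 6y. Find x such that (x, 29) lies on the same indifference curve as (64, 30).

U(64, 30) = 196.
Set U(x, 29) = 196 and solve.
With y = 29: 2√x = 196 − 6·29 = 22, so √x = 11 and x = 121.
Check: U(121, 29) = 196.

x = 121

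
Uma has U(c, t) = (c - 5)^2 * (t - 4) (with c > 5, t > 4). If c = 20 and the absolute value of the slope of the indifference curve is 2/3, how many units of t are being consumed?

MU_c = 2·(c−5)·(t−4), MU_t = (c−5)^2.
MRS = (2/1)·(t−4)/(c−5).
Substitute c = 20: MRS = (t − 4)/7.5. Setting this equal to 2/3 gives t − 4 = (2/3)·7.5 = 5, so t = 9.

t = 9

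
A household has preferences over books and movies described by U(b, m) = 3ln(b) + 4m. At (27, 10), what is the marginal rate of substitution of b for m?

MU_b = 3/b, MU_m = 4.
MRS = 3/b ÷ 4.
At (27, 10): MRS = 1/36.
The indifference curve has slope −1/36 at this bundle.

MRS = 1/36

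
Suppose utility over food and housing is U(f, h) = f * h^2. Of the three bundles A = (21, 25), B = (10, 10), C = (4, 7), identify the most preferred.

Evaluate utility at each bundle:
U(A) = 13125.
U(B) = 1000.
U(C) = 196.
Highest utility is A, so A ≻ B ≻ C.

Bundle A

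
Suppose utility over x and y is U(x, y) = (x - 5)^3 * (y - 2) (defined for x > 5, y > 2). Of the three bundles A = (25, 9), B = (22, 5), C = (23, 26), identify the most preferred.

Bundle C

Evaluate utility at each bundle:
U(A) = 56000.
U(B) = 14739.
U(C) = 139968.
Highest utility is C, so C ≻ A ≻ B.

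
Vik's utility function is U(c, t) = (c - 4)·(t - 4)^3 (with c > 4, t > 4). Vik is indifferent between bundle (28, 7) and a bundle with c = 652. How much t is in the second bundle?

U(28, 7) = 648.
Set U(652, t) = 648 and solve.
With c = 652: (652 − 4) = 648, so (t − 4)^3 = 648/648 = 1.
Taking the cube root (with t > 4): t − 4 = 1, so t = 5.
Check: U(652, 5) = 648.

t = 5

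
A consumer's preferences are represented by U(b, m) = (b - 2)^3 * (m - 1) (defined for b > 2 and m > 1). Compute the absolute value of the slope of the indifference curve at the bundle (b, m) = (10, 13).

MU_b = 3·(b−2)^2·(m−1), MU_m = (b−2)^3.
MRS = (3/1)·(m−1)/(b−2).
At (10, 13): MRS = 4.5.
The indifference curve has slope −4.5 at this bundle.

MRS = 4.5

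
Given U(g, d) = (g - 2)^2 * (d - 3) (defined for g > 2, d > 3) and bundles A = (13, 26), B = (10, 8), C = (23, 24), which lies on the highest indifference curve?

Bundle C

Evaluate utility at each bundle:
U(A) = 2783.
U(B) = 320.
U(C) = 9261.
Highest utility is C, so C ≻ A ≻ B.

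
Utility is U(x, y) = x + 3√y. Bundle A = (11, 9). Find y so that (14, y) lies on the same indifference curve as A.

U(11, 9) = 20.
Set U(14, y) = 20 and solve.
With x = 14: 3√y = 20 − 14 = 6, so √y = 2 and y = 4.
Check: U(14, 4) = 20.

y = 4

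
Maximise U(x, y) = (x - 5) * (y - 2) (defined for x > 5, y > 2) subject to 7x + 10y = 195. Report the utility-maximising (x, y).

x* = 15, y* = 9

MU_x = (y−2), MU_y = (x−5).
MRS = (y−2)/(x−5).
Tangency: set MRS = p_x/p_y = 7/10 = 0.7.
So (y − 2)/(x − 5) = 0.7, i.e. (y − 2) = 0.7·(x − 5).
Rewrite the budget in excess-of-subsistence terms: 7·(x − 5) + 10·(y − 2) = 195 − 7·5 − 10·2 = 140.
Substituting, 14·(x − 5) = 140, so x − 5 = 10 and x* = 15.
Then y − 2 = 0.7·10 = 7, so y* = 9.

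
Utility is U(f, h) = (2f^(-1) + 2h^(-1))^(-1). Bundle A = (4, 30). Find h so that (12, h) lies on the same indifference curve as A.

U depends on (f, h) only through S = 2f^(-1) + 2h^(-1), so equal utility means equal S. At (4, 30): S = 17/30.
With f = 12: 2·12^(-1) = 1/6, so 2h^(-1) = 17/30 − 1/6 = 0.4, i.e. h^(-1) = 0.2.
Hence h = 1/0.2 = 5.
Check: U(12, 5) = 1.7647.

h = 5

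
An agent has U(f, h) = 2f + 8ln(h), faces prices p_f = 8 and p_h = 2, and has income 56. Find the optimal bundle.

MU_f = 2, MU_h = 8/h.
MRS = 2 ÷ (8/h).
Tangency: set MRS = p_f/p_h = 8/2 = 4.
MRS depends only on h: 0.25·h = 4 ⇒ h* = 4/0.25 = 16.
From the budget, 8·f = 56 − 2·16 = 24, so f* = 3.

f* = 3, h* = 16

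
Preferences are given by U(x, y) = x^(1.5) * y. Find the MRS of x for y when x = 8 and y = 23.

MRS = 69/16

MU_x = 1.5·√x·y and MU_y = x^(1.5).
MRS = MU_x/MU_y = (1.5)·y/x.
At (8, 23): MRS = 69/16.
That is, one extra unit of x is worth 69/16 units of y at the margin.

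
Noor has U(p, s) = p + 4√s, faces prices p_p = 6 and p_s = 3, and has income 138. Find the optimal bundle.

MU_p = 1, MU_s = 4/(2√s).
MRS = 1 ÷ (4/(2√s)).
Tangency: set MRS = p_p/p_s = 6/3 = 2.
MRS depends only on s: 0.5·√s = 2 ⇒ √s = 2/0.5 = 4 ⇒ s* = 16.
From the budget, 6·p = 138 − 3·16 = 90, so p* = 15.

p* = 15, s* = 16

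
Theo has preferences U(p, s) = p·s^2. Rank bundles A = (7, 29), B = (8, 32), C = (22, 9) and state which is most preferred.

Bundle B

Evaluate utility at each bundle:
U(A) = 5887.
U(B) = 8192.
U(C) = 1782.
Highest utility is B, so B ≻ A ≻ C.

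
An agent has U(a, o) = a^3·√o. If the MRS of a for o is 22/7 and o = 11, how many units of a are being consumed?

MU_a = 3·a^2·√o and MU_o = 0.5·a^3·o^(-0.5).
MRS = MU_a/MU_o = (6)·o/a.
Substitute o = 11: MRS = 66/a. Setting 66/a = 22/7 gives a = 66/(22/7) = 21.

a = 21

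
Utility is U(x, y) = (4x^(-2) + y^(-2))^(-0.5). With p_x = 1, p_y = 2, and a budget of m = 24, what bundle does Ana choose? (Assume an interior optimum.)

For CES with ρ = -2, MRS = (4/1)·(y/x)^3.
Tangency: set MRS = p_x/p_y = 1/2 = 0.5.
So (y/x)^3 = 0.125; taking the cube root, y/x = 0.5, i.e. y = 0.5·x.
Substitute into the budget 1·x + 2·y = 24: 2·x = 24, so x* = 12 and y* = 0.5·12 = 6.

x* = 12, y* = 6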